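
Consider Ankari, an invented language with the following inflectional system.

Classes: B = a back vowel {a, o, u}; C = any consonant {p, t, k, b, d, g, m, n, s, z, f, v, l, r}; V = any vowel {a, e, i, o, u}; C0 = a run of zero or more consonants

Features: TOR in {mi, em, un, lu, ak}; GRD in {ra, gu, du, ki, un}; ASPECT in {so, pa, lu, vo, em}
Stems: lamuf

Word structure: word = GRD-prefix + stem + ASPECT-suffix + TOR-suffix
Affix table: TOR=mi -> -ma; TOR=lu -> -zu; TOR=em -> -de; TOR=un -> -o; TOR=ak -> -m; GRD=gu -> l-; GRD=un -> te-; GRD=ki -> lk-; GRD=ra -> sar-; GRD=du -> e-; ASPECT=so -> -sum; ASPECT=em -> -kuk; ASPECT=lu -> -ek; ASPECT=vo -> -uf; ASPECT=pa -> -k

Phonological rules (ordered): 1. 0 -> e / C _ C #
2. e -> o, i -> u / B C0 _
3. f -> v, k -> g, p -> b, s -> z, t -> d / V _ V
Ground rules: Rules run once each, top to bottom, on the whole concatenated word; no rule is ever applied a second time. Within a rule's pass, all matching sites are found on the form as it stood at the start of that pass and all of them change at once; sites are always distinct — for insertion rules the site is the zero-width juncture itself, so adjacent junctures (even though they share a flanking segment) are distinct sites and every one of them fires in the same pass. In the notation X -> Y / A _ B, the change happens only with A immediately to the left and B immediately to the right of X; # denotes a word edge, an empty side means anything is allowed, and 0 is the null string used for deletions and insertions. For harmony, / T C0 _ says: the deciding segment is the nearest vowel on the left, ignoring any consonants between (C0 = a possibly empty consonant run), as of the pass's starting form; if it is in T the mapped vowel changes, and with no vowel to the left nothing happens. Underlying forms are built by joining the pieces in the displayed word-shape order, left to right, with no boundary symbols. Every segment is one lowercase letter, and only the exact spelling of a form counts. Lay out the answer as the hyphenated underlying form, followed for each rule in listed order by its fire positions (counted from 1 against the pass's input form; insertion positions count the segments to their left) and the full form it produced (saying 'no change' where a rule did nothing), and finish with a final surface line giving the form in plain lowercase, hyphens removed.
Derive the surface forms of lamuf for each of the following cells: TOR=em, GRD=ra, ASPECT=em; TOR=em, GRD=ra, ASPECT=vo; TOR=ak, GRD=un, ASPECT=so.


cell TOR=em, GRD=ra, ASPECT=em:
underlying: sar-lamuf-kuk-de
1. 0 -> e / C _ C #: no change
2. e -> o, i -> u / B C0 _: fires at position(s) 13: sarlamufkukdo
3. f -> v, k -> g, p -> b, s -> z, t -> d / V _ V: no change
surface: sarlamufkukdo

cell TOR=em, GRD=ra, ASPECT=vo:
underlying: sar-lamuf-uf-de
1. 0 -> e / C _ C #: no change
2. e -> o, i -> u / B C0 _: fires at position(s) 12: sarlamufufdo
3. f -> v, k -> g, p -> b, s -> z, t -> d / V _ V: fires at position(s) 8: sarlamuvufdo
surface: sarlamuvufdo

cell TOR=ak, GRD=un, ASPECT=so:
underlying: te-lamuf-sum-m
1. 0 -> e / C _ C #: inserts after position(s) 10: telamufsumem
2. e -> o, i -> u / B C0 _: fires at position(s) 11: telamufsumom
3. f -> v, k -> g, p -> b, s -> z, t -> d / V _ V: no change
surface: telamufsumom


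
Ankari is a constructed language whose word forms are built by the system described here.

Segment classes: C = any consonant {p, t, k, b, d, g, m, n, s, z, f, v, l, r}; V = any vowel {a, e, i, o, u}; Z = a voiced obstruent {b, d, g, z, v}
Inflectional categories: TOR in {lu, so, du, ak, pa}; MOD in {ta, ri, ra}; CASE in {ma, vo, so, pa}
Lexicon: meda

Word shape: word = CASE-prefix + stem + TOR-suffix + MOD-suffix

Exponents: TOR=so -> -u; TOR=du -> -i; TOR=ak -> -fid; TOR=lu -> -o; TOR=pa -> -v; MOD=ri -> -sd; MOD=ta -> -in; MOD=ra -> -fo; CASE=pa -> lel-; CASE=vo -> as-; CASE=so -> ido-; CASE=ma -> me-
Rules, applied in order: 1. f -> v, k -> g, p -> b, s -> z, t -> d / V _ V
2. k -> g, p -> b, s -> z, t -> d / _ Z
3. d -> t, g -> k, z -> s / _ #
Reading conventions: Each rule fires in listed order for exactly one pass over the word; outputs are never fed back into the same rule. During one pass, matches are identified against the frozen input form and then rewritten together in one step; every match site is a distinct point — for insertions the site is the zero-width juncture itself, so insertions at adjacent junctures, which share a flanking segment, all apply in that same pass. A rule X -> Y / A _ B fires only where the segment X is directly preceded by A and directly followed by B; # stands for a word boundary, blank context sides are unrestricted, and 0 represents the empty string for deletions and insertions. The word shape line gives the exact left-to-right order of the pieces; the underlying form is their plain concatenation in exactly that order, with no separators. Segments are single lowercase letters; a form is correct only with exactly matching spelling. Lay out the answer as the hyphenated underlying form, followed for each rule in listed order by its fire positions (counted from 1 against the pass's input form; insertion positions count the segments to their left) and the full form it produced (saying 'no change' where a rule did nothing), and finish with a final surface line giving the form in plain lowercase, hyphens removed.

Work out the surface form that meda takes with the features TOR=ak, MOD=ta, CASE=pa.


underlying: lel-meda-fid-in
1. f -> v, k -> g, p -> b, s -> z, t -> d / V _ V: fires at position(s) 8: lelmedavidin
2. k -> g, p -> b, s -> z, t -> d / _ Z: no change
3. d -> t, g -> k, z -> s / _ #: no change
surface: lelmedavidin


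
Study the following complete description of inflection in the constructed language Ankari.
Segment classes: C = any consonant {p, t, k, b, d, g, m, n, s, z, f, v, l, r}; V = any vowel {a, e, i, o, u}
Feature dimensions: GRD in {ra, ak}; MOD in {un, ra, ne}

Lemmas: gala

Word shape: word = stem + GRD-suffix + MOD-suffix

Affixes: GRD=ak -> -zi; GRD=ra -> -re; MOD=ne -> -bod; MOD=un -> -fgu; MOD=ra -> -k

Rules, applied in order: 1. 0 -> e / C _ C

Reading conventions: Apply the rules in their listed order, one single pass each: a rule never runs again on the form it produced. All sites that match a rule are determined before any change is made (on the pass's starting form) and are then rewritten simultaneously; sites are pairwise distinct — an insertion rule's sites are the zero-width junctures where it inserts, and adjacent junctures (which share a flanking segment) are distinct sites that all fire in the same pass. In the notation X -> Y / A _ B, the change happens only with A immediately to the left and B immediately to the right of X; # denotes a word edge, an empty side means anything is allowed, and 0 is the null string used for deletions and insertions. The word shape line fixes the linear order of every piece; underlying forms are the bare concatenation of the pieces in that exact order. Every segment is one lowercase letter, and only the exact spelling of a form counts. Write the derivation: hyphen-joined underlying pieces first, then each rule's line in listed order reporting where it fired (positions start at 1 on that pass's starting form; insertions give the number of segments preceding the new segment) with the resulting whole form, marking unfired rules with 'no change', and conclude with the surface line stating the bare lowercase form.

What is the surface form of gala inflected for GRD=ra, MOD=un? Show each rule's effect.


underlying: gala-re-fgu
1. 0 -> e / C _ C: inserts after position(s) 7: galarefegu
surface: galarefegu


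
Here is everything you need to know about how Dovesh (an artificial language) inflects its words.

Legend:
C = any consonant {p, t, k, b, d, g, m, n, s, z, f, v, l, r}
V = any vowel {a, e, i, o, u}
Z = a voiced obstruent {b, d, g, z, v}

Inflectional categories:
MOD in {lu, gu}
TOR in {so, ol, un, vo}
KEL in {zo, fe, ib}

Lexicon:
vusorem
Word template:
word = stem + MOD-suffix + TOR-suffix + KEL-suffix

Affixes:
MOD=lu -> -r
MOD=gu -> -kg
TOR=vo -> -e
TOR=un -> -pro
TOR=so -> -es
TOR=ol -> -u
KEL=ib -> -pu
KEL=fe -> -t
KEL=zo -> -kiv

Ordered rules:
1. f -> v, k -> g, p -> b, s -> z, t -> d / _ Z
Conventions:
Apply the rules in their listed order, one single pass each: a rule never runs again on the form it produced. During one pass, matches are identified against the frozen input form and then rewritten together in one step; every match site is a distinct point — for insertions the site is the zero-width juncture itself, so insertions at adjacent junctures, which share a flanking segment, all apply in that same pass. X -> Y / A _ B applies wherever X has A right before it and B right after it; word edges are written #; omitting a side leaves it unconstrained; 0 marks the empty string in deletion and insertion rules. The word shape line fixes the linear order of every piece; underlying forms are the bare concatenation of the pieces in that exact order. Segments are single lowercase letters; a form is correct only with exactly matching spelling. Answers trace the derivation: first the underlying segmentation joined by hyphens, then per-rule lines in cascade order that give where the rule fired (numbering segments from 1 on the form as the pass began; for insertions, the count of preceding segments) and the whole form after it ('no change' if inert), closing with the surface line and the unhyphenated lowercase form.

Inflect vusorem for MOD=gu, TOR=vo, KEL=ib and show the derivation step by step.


underlying: vusorem-kg-e-pu
1. f -> v, k -> g, p -> b, s -> z, t -> d / _ Z: fires at position(s) 8: vusoremggepu
surface: vusoremggepu


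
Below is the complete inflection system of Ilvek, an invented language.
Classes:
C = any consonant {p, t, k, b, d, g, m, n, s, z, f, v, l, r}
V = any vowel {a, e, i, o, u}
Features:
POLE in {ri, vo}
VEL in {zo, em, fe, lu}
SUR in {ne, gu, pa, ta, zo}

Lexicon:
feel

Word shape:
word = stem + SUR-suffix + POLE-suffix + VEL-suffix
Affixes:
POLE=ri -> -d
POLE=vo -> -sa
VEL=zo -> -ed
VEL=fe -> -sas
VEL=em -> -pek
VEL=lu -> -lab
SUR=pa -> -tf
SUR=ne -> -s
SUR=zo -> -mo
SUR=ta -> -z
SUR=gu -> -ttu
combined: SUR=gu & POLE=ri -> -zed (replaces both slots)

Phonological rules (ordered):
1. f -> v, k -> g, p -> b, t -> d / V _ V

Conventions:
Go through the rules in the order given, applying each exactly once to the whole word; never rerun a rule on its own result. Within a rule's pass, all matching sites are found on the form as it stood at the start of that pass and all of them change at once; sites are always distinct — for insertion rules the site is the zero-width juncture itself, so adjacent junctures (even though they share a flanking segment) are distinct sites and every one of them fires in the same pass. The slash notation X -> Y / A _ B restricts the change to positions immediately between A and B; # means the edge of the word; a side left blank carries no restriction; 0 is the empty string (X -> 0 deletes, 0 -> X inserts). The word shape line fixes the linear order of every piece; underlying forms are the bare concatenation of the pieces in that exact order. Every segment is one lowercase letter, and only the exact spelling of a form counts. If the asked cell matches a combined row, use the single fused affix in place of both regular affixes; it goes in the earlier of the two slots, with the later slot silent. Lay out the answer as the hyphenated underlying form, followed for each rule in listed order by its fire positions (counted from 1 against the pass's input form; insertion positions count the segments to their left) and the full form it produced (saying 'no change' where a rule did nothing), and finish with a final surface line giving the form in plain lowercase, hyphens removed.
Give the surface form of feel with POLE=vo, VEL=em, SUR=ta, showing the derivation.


underlying: feel-z-sa-pek
1. f -> v, k -> g, p -> b, t -> d / V _ V: fires at position(s) 8: feelzsabek
surface: feelzsabek


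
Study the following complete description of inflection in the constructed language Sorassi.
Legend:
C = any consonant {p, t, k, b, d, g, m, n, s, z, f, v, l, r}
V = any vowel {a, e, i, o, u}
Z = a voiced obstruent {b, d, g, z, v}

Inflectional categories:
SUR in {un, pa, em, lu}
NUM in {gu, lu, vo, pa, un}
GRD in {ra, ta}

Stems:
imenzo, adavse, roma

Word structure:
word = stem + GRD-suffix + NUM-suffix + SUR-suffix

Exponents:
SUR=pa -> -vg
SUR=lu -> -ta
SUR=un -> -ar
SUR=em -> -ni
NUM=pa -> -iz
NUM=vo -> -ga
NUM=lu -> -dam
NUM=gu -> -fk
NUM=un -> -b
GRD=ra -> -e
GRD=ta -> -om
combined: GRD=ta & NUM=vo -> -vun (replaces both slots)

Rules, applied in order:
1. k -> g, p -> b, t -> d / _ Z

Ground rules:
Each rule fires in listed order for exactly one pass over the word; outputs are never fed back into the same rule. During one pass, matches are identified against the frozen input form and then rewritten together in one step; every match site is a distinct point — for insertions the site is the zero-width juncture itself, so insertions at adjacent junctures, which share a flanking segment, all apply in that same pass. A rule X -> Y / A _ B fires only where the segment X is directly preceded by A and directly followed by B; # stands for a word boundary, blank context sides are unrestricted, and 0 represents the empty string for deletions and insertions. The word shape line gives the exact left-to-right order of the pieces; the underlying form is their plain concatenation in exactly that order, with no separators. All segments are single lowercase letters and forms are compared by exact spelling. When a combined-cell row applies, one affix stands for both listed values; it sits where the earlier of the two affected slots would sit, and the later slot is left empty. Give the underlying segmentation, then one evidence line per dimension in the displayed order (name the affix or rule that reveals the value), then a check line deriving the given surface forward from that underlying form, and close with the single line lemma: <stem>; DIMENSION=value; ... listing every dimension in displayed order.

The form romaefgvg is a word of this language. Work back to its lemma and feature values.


underlying: roma-e-fk-vg
SUR=pa - signalled by the affix -vg
NUM=gu - signalled by the affix -fk
GRD=ra - signalled by the affix -e
check: romaefkvg -> romaefgvg
lemma: roma; SUR=pa; NUM=gu; GRD=ra


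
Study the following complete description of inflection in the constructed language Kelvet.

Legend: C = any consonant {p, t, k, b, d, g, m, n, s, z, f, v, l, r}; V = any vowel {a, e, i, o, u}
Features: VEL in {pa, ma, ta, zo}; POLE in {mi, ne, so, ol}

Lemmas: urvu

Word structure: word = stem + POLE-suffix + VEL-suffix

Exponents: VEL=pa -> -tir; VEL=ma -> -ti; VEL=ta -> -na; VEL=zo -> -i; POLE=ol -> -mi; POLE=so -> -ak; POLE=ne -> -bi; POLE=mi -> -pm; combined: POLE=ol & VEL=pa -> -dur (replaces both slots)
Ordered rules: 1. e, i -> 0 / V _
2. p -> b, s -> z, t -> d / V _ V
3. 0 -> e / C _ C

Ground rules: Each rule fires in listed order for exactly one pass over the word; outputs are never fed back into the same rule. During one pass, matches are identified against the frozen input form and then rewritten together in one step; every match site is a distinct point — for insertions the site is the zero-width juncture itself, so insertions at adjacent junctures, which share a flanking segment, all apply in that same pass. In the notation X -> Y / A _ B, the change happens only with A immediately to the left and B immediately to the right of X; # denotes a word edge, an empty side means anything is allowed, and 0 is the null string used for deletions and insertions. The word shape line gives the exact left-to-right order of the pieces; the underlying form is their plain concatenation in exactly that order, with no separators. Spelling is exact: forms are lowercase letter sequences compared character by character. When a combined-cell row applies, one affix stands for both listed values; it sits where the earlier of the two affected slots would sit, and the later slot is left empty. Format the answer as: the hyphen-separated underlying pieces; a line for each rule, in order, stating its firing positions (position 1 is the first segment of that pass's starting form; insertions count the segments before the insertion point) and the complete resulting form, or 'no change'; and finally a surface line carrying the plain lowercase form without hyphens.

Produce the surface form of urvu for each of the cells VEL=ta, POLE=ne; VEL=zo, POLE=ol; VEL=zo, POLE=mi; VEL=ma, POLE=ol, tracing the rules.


cell VEL=ta, POLE=ne:
underlying: urvu-bi-na
1. e, i -> 0 / V _: no change
2. p -> b, s -> z, t -> d / V _ V: no change
3. 0 -> e / C _ C: inserts after position(s) 2: urevubina
surface: urevubina

cell VEL=zo, POLE=ol:
underlying: urvu-mi-i
1. e, i -> 0 / V _: fires at position(s) 7: urvumi
2. p -> b, s -> z, t -> d / V _ V: no change
3. 0 -> e / C _ C: inserts after position(s) 2: urevumi
surface: urevumi

cell VEL=zo, POLE=mi:
underlying: urvu-pm-i
1. e, i -> 0 / V _: no change
2. p -> b, s -> z, t -> d / V _ V: no change
3. 0 -> e / C _ C: inserts after position(s) 2, 5: urevupemi
surface: urevupemi

cell VEL=ma, POLE=ol:
underlying: urvu-mi-ti
1. e, i -> 0 / V _: no change
2. p -> b, s -> z, t -> d / V _ V: fires at position(s) 7: urvumidi
3. 0 -> e / C _ C: inserts after position(s) 2: urevumidi
surface: urevumidi


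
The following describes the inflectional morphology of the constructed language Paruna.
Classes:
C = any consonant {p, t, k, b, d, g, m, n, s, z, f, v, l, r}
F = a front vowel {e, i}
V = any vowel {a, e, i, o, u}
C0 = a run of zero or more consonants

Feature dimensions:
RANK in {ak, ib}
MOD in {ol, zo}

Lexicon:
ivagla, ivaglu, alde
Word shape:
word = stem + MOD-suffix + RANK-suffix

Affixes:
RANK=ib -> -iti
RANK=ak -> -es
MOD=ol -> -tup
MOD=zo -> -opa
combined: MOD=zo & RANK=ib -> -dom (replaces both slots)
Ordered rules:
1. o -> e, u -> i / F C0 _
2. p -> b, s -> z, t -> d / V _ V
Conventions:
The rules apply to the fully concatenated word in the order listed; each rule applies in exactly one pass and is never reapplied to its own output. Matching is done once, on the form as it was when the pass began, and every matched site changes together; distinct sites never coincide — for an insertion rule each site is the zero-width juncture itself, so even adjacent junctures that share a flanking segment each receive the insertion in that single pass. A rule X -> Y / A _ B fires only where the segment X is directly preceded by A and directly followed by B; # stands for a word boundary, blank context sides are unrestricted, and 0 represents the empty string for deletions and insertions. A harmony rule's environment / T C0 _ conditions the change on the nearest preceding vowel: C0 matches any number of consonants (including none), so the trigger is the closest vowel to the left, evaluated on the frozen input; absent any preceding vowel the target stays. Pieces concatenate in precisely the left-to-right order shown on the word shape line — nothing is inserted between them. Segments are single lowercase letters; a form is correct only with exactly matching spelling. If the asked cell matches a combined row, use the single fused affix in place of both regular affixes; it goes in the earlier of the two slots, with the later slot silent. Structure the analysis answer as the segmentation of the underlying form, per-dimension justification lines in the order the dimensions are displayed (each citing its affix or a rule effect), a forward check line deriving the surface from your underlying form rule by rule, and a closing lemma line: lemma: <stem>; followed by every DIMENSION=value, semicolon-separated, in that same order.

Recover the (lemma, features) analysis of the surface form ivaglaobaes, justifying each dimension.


underlying: ivagla-opa-es
RANK=ak - signalled by the affix -es
MOD=zo - signalled by the affix -opa
check: ivaglaopaes -> ivaglaopaes -> ivaglaobaes
lemma: ivagla; RANK=ak; MOD=zo


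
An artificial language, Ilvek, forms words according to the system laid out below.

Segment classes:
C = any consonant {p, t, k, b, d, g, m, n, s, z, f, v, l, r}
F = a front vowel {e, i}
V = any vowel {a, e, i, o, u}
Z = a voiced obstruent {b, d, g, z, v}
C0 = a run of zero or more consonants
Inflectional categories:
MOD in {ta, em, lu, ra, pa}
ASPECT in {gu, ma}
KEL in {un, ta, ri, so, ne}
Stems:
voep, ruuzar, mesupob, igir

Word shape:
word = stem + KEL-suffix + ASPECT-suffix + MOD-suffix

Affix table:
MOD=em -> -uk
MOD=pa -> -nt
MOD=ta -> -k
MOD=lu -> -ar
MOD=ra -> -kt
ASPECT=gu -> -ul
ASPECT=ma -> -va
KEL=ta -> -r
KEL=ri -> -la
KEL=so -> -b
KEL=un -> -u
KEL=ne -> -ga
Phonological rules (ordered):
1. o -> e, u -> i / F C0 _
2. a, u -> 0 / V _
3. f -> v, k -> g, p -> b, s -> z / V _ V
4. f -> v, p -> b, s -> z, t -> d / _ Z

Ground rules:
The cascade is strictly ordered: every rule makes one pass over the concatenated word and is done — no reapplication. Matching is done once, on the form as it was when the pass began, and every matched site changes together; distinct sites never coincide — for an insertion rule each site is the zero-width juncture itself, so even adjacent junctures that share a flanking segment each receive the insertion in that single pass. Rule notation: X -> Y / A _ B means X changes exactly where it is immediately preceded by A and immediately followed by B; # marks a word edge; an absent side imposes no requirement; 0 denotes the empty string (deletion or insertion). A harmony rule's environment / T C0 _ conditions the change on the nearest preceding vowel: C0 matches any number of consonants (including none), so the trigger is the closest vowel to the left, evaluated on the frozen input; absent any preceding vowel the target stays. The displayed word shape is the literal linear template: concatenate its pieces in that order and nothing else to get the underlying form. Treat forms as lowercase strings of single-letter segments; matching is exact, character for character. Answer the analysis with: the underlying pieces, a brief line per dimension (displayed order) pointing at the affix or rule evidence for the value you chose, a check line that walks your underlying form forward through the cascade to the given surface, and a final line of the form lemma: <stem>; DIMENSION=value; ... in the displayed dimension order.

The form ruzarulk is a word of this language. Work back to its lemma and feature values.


underlying: ruuzar-u-ul-k
MOD=ta - signalled by the affix -k
ASPECT=gu - signalled by the affix -ul
KEL=un - signalled by the affix -u
check: ruuzaruulk -> ruuzaruulk -> ruzarulk -> ruzarulk -> ruzarulk
lemma: ruuzar; MOD=ta; ASPECT=gu; KEL=un


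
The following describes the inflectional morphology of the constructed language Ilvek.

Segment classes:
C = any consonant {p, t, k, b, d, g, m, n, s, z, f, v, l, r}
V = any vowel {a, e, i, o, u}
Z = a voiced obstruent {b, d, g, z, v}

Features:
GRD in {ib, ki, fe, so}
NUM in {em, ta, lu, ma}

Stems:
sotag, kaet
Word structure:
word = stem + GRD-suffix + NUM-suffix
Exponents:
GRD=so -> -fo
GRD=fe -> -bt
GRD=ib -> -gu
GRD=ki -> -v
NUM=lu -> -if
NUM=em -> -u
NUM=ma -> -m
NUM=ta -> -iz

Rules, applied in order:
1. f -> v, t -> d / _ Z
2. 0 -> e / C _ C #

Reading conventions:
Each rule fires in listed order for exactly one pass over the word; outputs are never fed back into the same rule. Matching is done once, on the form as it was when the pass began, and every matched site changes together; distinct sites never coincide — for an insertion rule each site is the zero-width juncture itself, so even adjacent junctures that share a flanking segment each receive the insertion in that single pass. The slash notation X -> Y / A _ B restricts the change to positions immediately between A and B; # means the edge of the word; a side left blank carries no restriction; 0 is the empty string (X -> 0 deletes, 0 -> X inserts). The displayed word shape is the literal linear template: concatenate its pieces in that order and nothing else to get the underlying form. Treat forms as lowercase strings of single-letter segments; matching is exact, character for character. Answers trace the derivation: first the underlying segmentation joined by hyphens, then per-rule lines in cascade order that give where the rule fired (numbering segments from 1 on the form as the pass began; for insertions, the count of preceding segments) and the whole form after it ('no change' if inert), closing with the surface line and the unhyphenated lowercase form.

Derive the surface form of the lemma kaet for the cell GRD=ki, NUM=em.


underlying: kaet-v-u
1. f -> v, t -> d / _ Z: fires at position(s) 4: kaedvu
2. 0 -> e / C _ C #: no change
surface: kaedvu


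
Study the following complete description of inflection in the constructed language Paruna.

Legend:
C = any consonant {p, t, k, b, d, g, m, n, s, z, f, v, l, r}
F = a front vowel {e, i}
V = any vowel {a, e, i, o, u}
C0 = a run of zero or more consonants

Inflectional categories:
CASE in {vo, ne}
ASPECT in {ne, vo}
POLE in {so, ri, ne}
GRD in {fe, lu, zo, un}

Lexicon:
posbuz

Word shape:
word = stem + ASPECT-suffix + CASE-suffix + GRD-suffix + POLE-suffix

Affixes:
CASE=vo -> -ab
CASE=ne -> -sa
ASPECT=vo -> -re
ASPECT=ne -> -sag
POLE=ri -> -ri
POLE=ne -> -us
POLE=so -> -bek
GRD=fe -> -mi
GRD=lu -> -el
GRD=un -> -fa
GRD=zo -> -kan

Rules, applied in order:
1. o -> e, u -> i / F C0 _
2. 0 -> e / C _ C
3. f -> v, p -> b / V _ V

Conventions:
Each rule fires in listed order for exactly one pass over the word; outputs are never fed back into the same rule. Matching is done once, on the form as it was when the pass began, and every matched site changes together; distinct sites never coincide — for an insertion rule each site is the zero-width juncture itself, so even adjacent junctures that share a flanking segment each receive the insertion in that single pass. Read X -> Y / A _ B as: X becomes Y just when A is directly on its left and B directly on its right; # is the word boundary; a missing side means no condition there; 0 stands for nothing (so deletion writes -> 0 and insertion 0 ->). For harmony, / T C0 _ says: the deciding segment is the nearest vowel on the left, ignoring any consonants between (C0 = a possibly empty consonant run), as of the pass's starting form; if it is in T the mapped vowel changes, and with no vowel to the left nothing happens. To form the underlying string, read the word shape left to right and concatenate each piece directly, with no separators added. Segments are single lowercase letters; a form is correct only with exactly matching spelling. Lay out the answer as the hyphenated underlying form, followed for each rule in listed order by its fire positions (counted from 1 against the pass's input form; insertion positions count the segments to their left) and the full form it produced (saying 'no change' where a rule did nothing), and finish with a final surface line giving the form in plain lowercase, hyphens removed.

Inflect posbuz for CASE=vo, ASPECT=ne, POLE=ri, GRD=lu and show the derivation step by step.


underlying: posbuz-sag-ab-el-ri
1. o -> e, u -> i / F C0 _: no change
2. 0 -> e / C _ C: inserts after position(s) 3, 6, 13: posebuzesagabeleri
3. f -> v, p -> b / V _ V: no change
surface: posebuzesagabeleri


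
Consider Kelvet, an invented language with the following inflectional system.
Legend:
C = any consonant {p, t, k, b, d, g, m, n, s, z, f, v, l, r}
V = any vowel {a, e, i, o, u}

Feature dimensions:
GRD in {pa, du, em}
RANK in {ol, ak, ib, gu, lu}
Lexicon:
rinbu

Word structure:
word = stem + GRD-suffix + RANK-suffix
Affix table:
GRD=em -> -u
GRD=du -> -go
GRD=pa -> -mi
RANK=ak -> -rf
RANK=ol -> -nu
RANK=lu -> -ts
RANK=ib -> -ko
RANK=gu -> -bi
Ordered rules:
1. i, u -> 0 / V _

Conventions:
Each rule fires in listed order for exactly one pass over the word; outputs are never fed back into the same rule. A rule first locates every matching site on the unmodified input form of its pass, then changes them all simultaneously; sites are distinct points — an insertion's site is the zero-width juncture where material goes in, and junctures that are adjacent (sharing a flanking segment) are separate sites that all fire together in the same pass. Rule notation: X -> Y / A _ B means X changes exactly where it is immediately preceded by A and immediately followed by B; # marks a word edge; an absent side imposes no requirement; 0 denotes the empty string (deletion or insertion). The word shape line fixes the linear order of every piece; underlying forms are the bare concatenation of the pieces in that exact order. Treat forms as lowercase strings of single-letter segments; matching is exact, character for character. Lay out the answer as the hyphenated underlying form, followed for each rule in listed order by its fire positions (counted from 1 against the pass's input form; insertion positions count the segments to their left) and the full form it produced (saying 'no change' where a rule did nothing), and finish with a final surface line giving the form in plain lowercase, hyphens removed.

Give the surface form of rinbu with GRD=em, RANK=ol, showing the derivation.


underlying: rinbu-u-nu
1. i, u -> 0 / V _: fires at position(s) 6: rinbunu
surface: rinbunu


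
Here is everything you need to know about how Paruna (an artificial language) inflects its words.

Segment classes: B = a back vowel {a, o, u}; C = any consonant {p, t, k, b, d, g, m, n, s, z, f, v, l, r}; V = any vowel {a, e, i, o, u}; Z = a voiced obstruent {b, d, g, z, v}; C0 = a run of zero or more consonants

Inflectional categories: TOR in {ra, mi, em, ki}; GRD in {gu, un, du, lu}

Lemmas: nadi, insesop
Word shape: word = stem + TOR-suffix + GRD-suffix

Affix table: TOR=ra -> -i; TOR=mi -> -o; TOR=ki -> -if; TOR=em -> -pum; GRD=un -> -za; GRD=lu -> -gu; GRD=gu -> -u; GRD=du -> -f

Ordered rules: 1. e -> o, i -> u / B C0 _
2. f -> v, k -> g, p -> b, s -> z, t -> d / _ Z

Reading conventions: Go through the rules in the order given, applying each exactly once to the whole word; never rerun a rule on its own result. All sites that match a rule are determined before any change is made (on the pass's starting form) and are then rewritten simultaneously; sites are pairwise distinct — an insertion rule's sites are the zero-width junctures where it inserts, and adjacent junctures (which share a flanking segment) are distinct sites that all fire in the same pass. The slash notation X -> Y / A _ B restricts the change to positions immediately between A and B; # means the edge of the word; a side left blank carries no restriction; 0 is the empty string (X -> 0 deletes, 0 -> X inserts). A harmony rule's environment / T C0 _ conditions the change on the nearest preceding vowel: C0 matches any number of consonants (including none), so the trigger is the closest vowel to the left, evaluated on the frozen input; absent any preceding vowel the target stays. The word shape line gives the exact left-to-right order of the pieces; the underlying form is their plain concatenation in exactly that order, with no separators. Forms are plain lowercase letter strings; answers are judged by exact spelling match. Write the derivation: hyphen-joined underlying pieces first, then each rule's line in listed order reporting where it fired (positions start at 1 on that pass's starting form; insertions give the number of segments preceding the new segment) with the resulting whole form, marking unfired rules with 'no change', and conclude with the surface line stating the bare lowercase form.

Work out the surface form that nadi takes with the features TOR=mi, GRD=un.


underlying: nadi-o-za
1. e -> o, i -> u / B C0 _: fires at position(s) 4: naduoza
2. f -> v, k -> g, p -> b, s -> z, t -> d / _ Z: no change
surface: naduoza


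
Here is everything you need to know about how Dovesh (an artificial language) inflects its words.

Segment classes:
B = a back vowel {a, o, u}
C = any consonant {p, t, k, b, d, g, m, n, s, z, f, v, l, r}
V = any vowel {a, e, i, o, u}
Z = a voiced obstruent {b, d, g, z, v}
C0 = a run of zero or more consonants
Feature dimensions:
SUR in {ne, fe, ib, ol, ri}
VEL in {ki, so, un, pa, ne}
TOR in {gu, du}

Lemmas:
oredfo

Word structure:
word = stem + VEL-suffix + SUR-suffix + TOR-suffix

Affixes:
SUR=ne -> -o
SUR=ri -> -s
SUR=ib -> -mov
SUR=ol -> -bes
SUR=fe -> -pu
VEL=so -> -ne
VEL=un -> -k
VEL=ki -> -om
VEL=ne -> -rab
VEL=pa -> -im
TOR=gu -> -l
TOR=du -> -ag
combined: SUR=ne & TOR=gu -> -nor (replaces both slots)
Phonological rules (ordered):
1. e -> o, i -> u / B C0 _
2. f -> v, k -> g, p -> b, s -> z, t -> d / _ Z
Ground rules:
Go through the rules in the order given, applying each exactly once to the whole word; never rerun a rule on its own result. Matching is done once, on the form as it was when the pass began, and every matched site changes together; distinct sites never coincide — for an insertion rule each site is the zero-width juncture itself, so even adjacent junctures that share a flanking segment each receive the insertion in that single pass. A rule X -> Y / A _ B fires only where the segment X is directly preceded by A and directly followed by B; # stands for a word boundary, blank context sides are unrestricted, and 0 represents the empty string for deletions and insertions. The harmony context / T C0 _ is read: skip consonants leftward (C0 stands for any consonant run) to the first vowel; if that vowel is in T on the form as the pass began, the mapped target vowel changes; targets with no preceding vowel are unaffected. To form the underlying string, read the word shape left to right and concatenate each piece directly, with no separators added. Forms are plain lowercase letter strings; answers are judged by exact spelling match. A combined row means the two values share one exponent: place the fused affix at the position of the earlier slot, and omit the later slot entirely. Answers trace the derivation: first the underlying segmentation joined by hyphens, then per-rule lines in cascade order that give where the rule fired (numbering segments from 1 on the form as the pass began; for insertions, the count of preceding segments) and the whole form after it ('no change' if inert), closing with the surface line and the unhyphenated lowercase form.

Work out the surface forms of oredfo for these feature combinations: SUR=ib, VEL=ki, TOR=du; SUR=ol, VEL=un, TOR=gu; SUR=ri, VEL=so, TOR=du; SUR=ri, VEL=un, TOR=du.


cell SUR=ib, VEL=ki, TOR=du:
underlying: oredfo-om-mov-ag
1. e -> o, i -> u / B C0 _: fires at position(s) 3: orodfoommovag
2. f -> v, k -> g, p -> b, s -> z, t -> d / _ Z: no change
surface: orodfoommovag

cell SUR=ol, VEL=un, TOR=gu:
underlying: oredfo-k-bes-l
1. e -> o, i -> u / B C0 _: fires at position(s) 3, 9: orodfokbosl
2. f -> v, k -> g, p -> b, s -> z, t -> d / _ Z: fires at position(s) 7: orodfogbosl
surface: orodfogbosl

cell SUR=ri, VEL=so, TOR=du:
underlying: oredfo-ne-s-ag
1. e -> o, i -> u / B C0 _: fires at position(s) 3, 8: orodfonosag
2. f -> v, k -> g, p -> b, s -> z, t -> d / _ Z: no change
surface: orodfonosag

cell SUR=ri, VEL=un, TOR=du:
underlying: oredfo-k-s-ag
1. e -> o, i -> u / B C0 _: fires at position(s) 3: orodfoksag
2. f -> v, k -> g, p -> b, s -> z, t -> d / _ Z: no change
surface: orodfoksag


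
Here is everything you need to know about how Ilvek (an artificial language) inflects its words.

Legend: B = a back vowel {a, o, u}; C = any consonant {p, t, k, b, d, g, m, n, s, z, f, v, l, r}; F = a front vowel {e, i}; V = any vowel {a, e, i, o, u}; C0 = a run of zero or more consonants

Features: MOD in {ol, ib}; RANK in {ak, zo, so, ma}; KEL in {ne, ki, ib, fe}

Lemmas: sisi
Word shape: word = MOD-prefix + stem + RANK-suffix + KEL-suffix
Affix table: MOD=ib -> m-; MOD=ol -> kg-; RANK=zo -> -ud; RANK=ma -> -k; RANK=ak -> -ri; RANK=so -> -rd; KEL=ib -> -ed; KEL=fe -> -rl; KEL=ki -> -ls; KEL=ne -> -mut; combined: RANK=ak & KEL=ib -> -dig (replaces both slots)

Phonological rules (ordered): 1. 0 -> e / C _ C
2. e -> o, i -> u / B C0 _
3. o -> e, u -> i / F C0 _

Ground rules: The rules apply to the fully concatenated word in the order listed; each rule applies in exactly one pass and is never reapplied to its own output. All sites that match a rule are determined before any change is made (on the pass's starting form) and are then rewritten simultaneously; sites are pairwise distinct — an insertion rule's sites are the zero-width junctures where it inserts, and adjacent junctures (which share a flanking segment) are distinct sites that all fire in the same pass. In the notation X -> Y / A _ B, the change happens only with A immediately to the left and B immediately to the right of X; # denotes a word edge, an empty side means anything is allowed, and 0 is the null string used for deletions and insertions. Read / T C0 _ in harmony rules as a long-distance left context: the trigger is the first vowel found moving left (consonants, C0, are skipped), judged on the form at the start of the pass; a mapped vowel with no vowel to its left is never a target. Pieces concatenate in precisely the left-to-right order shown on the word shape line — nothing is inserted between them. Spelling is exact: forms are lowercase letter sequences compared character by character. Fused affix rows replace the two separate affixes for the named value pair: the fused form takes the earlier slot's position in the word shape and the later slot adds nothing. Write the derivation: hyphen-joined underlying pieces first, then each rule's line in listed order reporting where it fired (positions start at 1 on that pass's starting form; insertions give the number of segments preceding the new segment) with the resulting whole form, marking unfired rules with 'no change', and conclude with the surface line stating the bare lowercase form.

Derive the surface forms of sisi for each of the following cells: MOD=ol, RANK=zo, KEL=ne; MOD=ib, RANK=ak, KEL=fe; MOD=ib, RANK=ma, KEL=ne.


cell MOD=ol, RANK=zo, KEL=ne:
underlying: kg-sisi-ud-mut
1. 0 -> e / C _ C: inserts after position(s) 1, 2, 8: kegesisiudemut
2. e -> o, i -> u / B C0 _: fires at position(s) 11: kegesisiudomut
3. o -> e, u -> i / F C0 _: fires at position(s) 9: kegesisiidomut
surface: kegesisiidomut

cell MOD=ib, RANK=ak, KEL=fe:
underlying: m-sisi-ri-rl
1. 0 -> e / C _ C: inserts after position(s) 1, 8: mesisirirel
2. e -> o, i -> u / B C0 _: no change
3. o -> e, u -> i / F C0 _: no change
surface: mesisirirel

cell MOD=ib, RANK=ma, KEL=ne:
underlying: m-sisi-k-mut
1. 0 -> e / C _ C: inserts after position(s) 1, 6: mesisikemut
2. e -> o, i -> u / B C0 _: no change
3. o -> e, u -> i / F C0 _: fires at position(s) 10: mesisikemit
surface: mesisikemit


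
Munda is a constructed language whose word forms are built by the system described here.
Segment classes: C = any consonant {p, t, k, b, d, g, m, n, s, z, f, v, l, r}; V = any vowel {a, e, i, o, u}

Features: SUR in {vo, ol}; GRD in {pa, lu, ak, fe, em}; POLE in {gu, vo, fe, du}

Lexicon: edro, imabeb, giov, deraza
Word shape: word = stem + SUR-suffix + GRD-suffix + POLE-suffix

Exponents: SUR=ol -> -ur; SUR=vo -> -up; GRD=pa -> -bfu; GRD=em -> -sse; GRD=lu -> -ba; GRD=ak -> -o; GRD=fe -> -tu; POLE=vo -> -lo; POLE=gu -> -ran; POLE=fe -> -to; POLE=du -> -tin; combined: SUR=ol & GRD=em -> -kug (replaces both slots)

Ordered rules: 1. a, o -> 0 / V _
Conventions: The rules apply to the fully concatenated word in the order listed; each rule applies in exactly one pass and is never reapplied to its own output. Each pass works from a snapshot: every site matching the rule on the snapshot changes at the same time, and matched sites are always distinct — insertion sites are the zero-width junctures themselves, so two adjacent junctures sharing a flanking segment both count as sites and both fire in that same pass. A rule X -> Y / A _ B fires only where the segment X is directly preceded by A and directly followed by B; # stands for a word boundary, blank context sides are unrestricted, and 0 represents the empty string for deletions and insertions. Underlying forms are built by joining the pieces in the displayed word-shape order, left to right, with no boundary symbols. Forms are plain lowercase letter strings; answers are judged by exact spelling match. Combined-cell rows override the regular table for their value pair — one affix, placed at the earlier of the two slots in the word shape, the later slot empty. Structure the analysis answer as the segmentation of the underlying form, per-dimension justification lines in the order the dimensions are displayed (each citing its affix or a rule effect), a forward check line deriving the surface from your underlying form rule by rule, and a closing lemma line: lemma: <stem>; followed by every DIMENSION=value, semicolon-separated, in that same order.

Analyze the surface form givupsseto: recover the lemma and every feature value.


underlying: giov-up-sse-to
SUR=vo - signalled by the affix -up
GRD=em - signalled by the affix -sse
POLE=fe - signalled by the affix -to
check: giovupsseto -> givupsseto
lemma: giov; SUR=vo; GRD=em; POLE=fe
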